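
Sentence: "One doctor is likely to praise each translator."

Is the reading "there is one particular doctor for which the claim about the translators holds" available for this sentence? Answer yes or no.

Yes

The paraphrase describes the scope ordering *one doctor* > *each translator*.
Nothing needs to raise for *one doctor* > *each translator*, so no island constraint is at stake.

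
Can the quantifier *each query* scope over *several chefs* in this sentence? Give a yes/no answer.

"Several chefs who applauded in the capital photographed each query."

The relative clause *who applauded in the capital* modifies *several chefs*, but *each query* is not inside that relative clause — it is an argument of the matrix verb.
Nothing blocks QR of the lower DP to a position above the higher one, so inverse scope is available.
The sentence is scopally ambiguous between *several chefs* > *each query* and *each query* > *several chefs*.

Yes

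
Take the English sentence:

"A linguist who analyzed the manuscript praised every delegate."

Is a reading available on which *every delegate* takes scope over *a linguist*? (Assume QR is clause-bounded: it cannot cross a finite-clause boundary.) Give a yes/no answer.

The RC *who analyzed the manuscript* is an island, but *every delegate* is not inside it — it is the matrix object, a clausemate of *a linguist*.
Clause-internal QR can adjoin the lower DP above the subject, yielding the inverse reading.
So *every delegate* > *a linguist* is among the available readings.

Yes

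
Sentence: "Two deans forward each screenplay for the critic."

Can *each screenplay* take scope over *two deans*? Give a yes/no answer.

Yes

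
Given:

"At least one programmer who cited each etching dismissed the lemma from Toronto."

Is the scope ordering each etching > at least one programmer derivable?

*each etching* sits inside the relative clause *who cited each etching*.
Quantifiers inside a relative clause are trapped there; the RC boundary blocks QR.
Hence only narrow scope for *each etching* (under *at least one programmer*) survives.

No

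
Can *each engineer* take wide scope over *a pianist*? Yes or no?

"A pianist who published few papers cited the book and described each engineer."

*each engineer* occurs within one conjunct of the coordinate structure (*described each engineer*).
Asymmetric QR out of one conjunct violates the Coordinate Structure Constraint.
So the wide-scope reading for *each engineer* is blocked.

No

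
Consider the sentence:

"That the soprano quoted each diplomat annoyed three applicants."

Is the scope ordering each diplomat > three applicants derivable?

No

*each diplomat* occurs within the sentential subject *that the soprano quoted each diplomat*.
The Sentential Subject Constraint rules out raising the quantifier out of the that-clause subject.
There is no licit LF on which *each diplomat* c-commands *three applicants*.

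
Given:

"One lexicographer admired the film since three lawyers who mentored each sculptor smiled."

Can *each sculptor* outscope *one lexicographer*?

No

*each sculptor* occurs within the relative clause *who mentored each sculptor*, which is itself inside the adjunct *since three lawyers who mentored each sculptor smiled*.
The quantifier would have to escape first the RC and then the adjunct — two independent island violations.
So *each sculptor* cannot raise high enough to outscope *one lexicographer*; only the surface ordering *one lexicographer* > *each sculptor* is available.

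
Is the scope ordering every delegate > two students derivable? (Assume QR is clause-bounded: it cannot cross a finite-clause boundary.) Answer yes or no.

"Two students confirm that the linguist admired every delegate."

*every delegate* occurs within the finite complement clause *that the linguist admired every delegate*.
Under clause-bounded QR, a quantifier in an embedded finite clause cannot raise into the matrix clause.
There is no licit LF on which *every delegate* c-commands *two students*.

No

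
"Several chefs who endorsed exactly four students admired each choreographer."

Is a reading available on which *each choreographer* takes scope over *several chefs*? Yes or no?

Yes

The RC *who endorsed exactly four students* is an island, but *each choreographer* is not inside it — it is the matrix object, a clausemate of *several chefs*.
QR within a single clause is free, so the lower quantifier may take scope over the higher one.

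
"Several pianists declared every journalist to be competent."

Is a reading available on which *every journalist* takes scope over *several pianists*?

Yes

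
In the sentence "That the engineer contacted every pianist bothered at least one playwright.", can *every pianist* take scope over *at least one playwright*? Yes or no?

The DP *every pianist* is contained in the sentential subject *that the engineer contacted every pianist*.
The Sentential Subject Constraint rules out raising the quantifier out of the that-clause subject.
There is no licit LF on which *every pianist* c-commands *at least one playwright*.

No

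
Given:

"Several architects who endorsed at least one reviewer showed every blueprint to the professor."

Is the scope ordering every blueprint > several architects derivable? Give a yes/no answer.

The RC *who endorsed at least one reviewer* is an island, but *every blueprint* is not inside it — it is the matrix object, a clausemate of *several architects*.
QR within a single clause is free, so the lower quantifier may take scope over the higher one.
The sentence is scopally ambiguous between *several architects* > *every blueprint* and *every blueprint* > *several architects*.

Yes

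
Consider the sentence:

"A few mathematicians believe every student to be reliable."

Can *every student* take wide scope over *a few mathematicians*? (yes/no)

Yes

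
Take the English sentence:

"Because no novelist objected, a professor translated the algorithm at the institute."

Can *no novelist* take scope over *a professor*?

No

The DP *no novelist* is contained in the adjunct clause *because no novelist objected*.
Scope out of an adjunct clause is unavailable: QR respects the adjunct-island constraint.
*no novelist* is confined to the island and cannot take scope over *a professor*.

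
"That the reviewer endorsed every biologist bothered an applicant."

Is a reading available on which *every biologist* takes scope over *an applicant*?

The DP *every biologist* is contained in the sentential subject *that the reviewer endorsed every biologist*.
Sentential subjects are islands: a quantifier inside the subject clause cannot raise over the matrix predicate.
*every biologist* > *an applicant* would require crossing that boundary, which is illicit.

No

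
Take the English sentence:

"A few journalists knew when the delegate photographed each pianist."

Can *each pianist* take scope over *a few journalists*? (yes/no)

*each pianist* is embedded in the embedded question *when the delegate photographed each pianist*.
The wh-island constraint blocks QR out of an embedded interrogative.
*each pianist* > *a few journalists* would require crossing that boundary, which is illicit.

No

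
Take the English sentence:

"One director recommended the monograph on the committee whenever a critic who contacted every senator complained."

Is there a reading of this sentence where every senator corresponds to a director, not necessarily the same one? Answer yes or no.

That reading corresponds to *every senator* > *one director*.
The target quantifier *every senator* is part of the relative clause *who contacted every senator*, which is itself inside the adjunct *whenever a critic who contacted every senator complained*.
Two island boundaries intervene — the relative clause and the adjunct. Either alone would block QR.
There is no licit LF on which *every senator* c-commands *one director*.
(Only the surface reading survives: one fixed director with respect to all the relevant senators.)

No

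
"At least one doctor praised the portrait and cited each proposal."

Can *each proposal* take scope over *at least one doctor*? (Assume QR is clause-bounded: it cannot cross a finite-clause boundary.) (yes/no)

*each proposal* sits inside one conjunct of the coordinate structure (*cited each proposal*).
A quantifier cannot raise out of one conjunct of a coordination across the whole coordinate structure — the CSC applies to QR.
There is no licit LF on which *each proposal* c-commands *at least one doctor*.
(Only the surface reading survives: one fixed doctor with respect to all the relevant proposals.)

No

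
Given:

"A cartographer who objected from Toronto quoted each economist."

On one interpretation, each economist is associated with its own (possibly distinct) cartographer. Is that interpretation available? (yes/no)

Yes

This is the *each economist* > *a cartographer* reading.
*each economist* is a matrix argument; only *a cartographer* is modified by the relative clause *who objected from Toronto*, so the RC island is irrelevant to the target quantifier.
With no island boundary between them, the object can take inverse scope over the subject via ordinary QR within the clause.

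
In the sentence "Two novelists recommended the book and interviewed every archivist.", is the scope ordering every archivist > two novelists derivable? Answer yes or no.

No

The DP *every archivist* is contained in one conjunct of the coordinate structure (*interviewed every archivist*).
Asymmetric QR out of one conjunct violates the Coordinate Structure Constraint.
The inverse ordering *every archivist* > *two novelists* is therefore underivable.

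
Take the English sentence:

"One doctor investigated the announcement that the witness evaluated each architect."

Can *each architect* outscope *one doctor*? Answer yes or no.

No

*each architect* is embedded in the complex NP *the announcement that the witness evaluated each architect*.
The Complex NP Constraint bars QR out of the complement clause of a noun.
*each architect* is confined to the island and cannot take scope over *one doctor*.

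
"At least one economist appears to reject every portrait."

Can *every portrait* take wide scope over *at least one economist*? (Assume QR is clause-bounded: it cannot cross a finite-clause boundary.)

Yes

*every portrait* is the object of the infinitival complement of a raising predicate; raising infinitives are transparent for QR, so the two DPs are in effect clausemates.
Clause-internal QR can adjoin the lower DP above the subject, yielding the inverse reading.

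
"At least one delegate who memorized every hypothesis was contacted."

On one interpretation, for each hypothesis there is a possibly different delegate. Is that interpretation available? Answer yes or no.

That reading corresponds to *every hypothesis* > *at least one delegate*.
*every hypothesis* occurs within the relative clause *who memorized every hypothesis*.
A relative clause is a scope island — quantifier raising cannot cross its boundary.
*every hypothesis* is confined to the island and cannot take scope over *at least one delegate*.

No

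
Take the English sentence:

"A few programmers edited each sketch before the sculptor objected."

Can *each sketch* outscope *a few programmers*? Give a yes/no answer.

The adjunct island is irrelevant here — *each sketch* and *a few programmers* are both in the matrix clause.
Clause-internal QR can adjoin the lower DP above the subject, yielding the inverse reading.

Yes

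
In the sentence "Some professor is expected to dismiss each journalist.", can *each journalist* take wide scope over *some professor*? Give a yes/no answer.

Raising constructions are monoclausal for scope purposes; *each journalist* is not separated from *some professor* by any island.
Clause-internal QR can adjoin the lower DP above the subject, yielding the inverse reading.

Yes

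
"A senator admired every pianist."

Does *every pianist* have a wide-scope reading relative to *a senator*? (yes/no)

*every pianist* is the matrix object and *a senator* the matrix subject; the two are clausemates.
Clause-internal QR can adjoin the lower DP above the subject, yielding the inverse reading.
Both orderings are possible: *a senator* > *every pianist* and *every pianist* > *a senator*.

Yes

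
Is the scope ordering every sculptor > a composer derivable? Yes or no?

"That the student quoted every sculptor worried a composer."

*every sculptor* is embedded in the sentential subject *that the student quoted every sculptor*.
Clausal subjects are scope islands; QR from inside the subject into the matrix is barred.
*every sculptor* is confined to the island and cannot take scope over *a composer*.

No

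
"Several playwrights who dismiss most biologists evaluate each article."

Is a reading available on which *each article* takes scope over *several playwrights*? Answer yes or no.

Yes

The relative clause *who dismiss most biologists* modifies *several playwrights*, but *each article* is not inside that relative clause — it is an argument of the matrix verb.
With no island boundary between them, the object can take inverse scope over the subject via ordinary QR within the clause.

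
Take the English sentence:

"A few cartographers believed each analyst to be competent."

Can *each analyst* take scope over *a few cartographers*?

Yes

*each analyst* is the subject of an ECM infinitive — the infinitival complement of an ECM verb is not a scope island, so *each analyst* can raise into the matrix clause.
With no island boundary between them, the object can take inverse scope over the subject via ordinary QR within the clause.
The sentence is scopally ambiguous between *a few cartographers* > *each analyst* and *each analyst* > *a few cartographers*.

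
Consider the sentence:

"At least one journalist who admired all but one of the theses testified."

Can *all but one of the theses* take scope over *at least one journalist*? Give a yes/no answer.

No

*all but one of the theses* sits inside the relative clause *who admired all but one of the theses*.
Relative clauses block scope extraction: QR cannot target a position outside the modified NP.
So the wide-scope reading for *all but one of the theses* is blocked.
(Only the surface reading survives: one fixed journalist with respect to all the relevant theses.)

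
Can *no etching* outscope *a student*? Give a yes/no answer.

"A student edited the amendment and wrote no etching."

No

*no etching* sits inside one conjunct of the coordinate structure (*wrote no etching*).
Asymmetric QR out of one conjunct violates the Coordinate Structure Constraint.
The inverse ordering *no etching* > *a student* is therefore underivable.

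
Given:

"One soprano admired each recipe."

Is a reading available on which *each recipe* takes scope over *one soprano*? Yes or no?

Yes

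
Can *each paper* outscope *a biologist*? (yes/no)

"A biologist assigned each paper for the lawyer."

Yes

Both DPs are arguments of the same predicate; there is no clause or island boundary between them.
Clause-internal QR can adjoin the lower DP above the subject, yielding the inverse reading.
So *each paper* > *a biologist* is among the available readings.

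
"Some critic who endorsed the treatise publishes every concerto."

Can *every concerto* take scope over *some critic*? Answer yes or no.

Yes

The RC *who endorsed the treatise* is an island, but *every concerto* is not inside it — it is the matrix object, a clausemate of *some critic*.
Ordinary QR to a clause-peripheral position gives the wide-scope LF for the lower DP.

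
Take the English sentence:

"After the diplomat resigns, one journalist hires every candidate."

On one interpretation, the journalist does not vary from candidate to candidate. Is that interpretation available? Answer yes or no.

Yes

The paraphrase describes the scope ordering *one journalist* > *every candidate*.
That is the surface-scope ordering, which is always one of the available readings — island constraints only ever restrict inverse scope.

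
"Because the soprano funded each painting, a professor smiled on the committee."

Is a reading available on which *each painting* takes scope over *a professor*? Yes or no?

No

*each painting* sits inside the adjunct clause *because the soprano funded each painting*.
Adjuncts are opaque for quantifier raising; a quantifier in an adjunct stays inside it.
So the wide-scope reading for *each painting* is blocked.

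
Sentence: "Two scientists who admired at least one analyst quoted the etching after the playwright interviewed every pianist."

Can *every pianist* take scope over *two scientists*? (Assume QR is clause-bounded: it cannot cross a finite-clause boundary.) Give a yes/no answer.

No

*every pianist* is embedded in the adjunct clause *after the playwright interviewed every pianist*.
Adjunct clauses are scope islands: a quantifier inside an adjunct cannot raise into the matrix clause.
There is no licit LF on which *every pianist* c-commands *two scientists*.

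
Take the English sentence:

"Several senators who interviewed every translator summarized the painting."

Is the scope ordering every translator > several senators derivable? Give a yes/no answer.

The target quantifier *every translator* is part of the relative clause *who interviewed every translator*.
A relative clause is a scope island — quantifier raising cannot cross its boundary.
*every translator* is confined to the island and cannot take scope over *several senators*.

No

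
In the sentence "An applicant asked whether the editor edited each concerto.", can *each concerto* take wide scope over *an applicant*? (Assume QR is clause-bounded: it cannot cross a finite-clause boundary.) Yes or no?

No

*each concerto* sits inside the embedded question *whether the editor edited each concerto*.
QR across an interrogative CP boundary is ruled out as a wh-island violation.
*each concerto* is confined to the island and cannot take scope over *an applicant*.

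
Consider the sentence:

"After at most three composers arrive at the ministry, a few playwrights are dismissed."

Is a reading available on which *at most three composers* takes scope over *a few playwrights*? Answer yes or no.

Structurally, *at most three composers* is inside the adjunct clause *after at most three composers arrive at the ministry*.
Adjunct clauses are scope islands: a quantifier inside an adjunct cannot raise into the matrix clause.
There is no licit LF on which *at most three composers* c-commands *a few playwrights*.

No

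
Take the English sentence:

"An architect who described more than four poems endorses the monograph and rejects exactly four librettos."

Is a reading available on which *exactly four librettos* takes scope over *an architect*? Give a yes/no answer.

No

Structurally, *exactly four librettos* is inside one conjunct of the coordinate structure (*rejects exactly four librettos*).
Asymmetric QR out of one conjunct violates the Coordinate Structure Constraint.
So the wide-scope reading for *exactly four librettos* is blocked.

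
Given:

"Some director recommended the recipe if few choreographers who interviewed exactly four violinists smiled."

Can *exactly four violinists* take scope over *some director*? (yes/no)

No

*exactly four violinists* occurs within the relative clause *who interviewed exactly four violinists*, which is itself inside the adjunct *if few choreographers who interviewed exactly four violinists smiled*.
Two island boundaries intervene — the relative clause and the adjunct. Either alone would block QR.
The inverse ordering *exactly four violinists* > *some director* is therefore underivable.
(Only the surface reading survives: one fixed director with respect to all the relevant violinists.)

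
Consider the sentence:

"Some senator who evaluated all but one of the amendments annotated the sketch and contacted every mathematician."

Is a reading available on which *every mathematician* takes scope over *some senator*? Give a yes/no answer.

No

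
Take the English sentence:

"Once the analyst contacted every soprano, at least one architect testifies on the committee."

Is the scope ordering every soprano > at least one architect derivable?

No

The DP *every soprano* is contained in the adjunct clause *once the analyst contacted every soprano*.
Scope out of an adjunct clause is unavailable: QR respects the adjunct-island constraint.
So *every soprano* cannot raise to a position above *at least one architect*.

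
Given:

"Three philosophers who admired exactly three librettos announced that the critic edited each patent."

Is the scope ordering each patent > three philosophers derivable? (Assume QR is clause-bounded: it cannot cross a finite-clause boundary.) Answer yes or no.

The DP *each patent* is contained in the finite complement clause *that the critic edited each patent*.
Under clause-bounded QR, a quantifier in an embedded finite clause cannot raise into the matrix clause.
So *each patent* cannot raise to a position above *three philosophers*.

No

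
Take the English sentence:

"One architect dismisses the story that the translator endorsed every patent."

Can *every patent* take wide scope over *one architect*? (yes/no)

Structurally, *every patent* is inside the complex NP *the story that the translator endorsed every patent*.
The Complex NP Constraint bars QR out of the complement clause of a noun.
The inverse ordering *every patent* > *one architect* is therefore underivable.
(Only the surface reading survives: one fixed architect with respect to all the relevant patents.)

No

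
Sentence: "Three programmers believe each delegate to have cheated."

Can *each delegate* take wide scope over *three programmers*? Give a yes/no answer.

Yes

ECM infinitives lack a CP barrier, so *each delegate* can QR over the matrix subject *three programmers*.
With no island boundary between them, the object can take inverse scope over the subject via ordinary QR within the clause.
Both orderings are possible: *three programmers* > *each delegate* and *each delegate* > *three programmers*.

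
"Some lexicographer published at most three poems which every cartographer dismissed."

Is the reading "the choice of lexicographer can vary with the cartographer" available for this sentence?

No

The described interpretation is the *every cartographer* > *some lexicographer* scoping.
Structurally, *every cartographer* is inside the relative clause *which every cartographer dismissed* modifying *at most three poems*.
QR out of a relative clause is ruled out by the relative-clause island constraint.
Hence only narrow scope for *every cartographer* (under *some lexicographer*) survives.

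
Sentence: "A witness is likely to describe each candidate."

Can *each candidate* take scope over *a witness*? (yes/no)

Raising constructions are monoclausal for scope purposes; *each candidate* is not separated from *a witness* by any island.
With no island boundary between them, the object can take inverse scope over the subject via ordinary QR within the clause.
So *each candidate* > *a witness* is among the available readings.

Yes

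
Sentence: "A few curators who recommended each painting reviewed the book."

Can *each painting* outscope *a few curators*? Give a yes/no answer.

No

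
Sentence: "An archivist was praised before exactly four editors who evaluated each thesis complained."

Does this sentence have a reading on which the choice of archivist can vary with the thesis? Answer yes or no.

No

The paraphrase describes the scope ordering *each thesis* > *an archivist*.
Structurally, *each thesis* is inside the relative clause *who evaluated each thesis*, which is itself inside the adjunct *before exactly four editors who evaluated each thesis complained*.
Even if one barrier were somehow void, the other would still block QR.
So *each thesis* cannot raise high enough to outscope *an archivist*; only the surface ordering *an archivist* > *each thesis* is available.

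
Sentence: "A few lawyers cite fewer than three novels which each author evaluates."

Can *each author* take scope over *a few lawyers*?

No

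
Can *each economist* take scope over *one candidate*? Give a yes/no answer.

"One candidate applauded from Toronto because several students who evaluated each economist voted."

No

The target quantifier *each economist* is part of the relative clause *who evaluated each economist*, which is itself inside the adjunct *because several students who evaluated each economist voted*.
Nested islands: the RC island is itself inside an adjunct island, so wide scope is doubly excluded.
The inverse ordering *each economist* > *one candidate* is therefore underivable.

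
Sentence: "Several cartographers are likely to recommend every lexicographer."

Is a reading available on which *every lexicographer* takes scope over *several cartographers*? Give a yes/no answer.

Yes

*every lexicographer* is the object of the infinitival complement of a raising predicate; raising infinitives are transparent for QR, so the two DPs are in effect clausemates.
No island intervenes, so both surface and inverse scope are derivable.
So *every lexicographer* > *several cartographers* is among the available readings.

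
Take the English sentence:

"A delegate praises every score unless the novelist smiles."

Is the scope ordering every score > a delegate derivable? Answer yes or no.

Yes

Neither queried DP is inside the adjunct, so the adjunct-island constraint does not apply.
Since no island is crossed, the inverse ordering is licensed alongside surface scope.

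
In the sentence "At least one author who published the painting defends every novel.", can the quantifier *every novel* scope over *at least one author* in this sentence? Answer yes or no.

Yes

The RC *who published the painting* is an island, but *every novel* is not inside it — it is the matrix object, a clausemate of *at least one author*.
Nothing blocks QR of the lower DP to a position above the higher one, so inverse scope is available.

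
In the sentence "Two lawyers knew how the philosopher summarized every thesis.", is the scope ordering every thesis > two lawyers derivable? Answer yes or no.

*every thesis* sits inside the embedded question *how the philosopher summarized every thesis*.
An indirect question is a wh-island; the filled [Spec,CP] blocks QR across the CP edge.
*every thesis* is confined to the island and cannot take scope over *two lawyers*.

No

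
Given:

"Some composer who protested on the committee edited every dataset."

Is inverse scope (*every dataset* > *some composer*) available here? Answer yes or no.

Although the sentence contains a relative clause (*who protested on the committee*), *every dataset* is outside it, in the matrix VP.
Nothing blocks QR of the lower DP to a position above the higher one, so inverse scope is available.
The sentence is scopally ambiguous between *some composer* > *every dataset* and *every dataset* > *some composer*.

Yes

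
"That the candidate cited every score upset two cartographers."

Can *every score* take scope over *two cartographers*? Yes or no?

The DP *every score* is contained in the sentential subject *that the candidate cited every score*.
Clausal subjects are scope islands; QR from inside the subject into the matrix is barred.
*every score* is confined to the island and cannot take scope over *two cartographers*.

No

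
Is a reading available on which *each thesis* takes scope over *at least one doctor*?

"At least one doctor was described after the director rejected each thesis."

No

*each thesis* is embedded in the adjunct clause *after the director rejected each thesis*.
Adjunct clauses are scope islands: a quantifier inside an adjunct cannot raise into the matrix clause.
Hence only narrow scope for *each thesis* (under *at least one doctor*) survives.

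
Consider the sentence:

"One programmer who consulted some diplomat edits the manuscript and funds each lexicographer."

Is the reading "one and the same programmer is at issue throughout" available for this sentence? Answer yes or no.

That reading corresponds to *one programmer* > *each lexicographer*.
That is the surface-scope ordering, which is always one of the available readings — island constraints only ever restrict inverse scope.

Yes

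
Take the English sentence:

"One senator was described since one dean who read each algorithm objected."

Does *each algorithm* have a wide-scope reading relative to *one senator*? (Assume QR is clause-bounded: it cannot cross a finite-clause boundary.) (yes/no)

*each algorithm* is embedded in the relative clause *who read each algorithm*, which is itself inside the adjunct *since one dean who read each algorithm objected*.
Nested islands: the RC island is itself inside an adjunct island, so wide scope is doubly excluded.
So *each algorithm* cannot raise to a position above *one senator*.

No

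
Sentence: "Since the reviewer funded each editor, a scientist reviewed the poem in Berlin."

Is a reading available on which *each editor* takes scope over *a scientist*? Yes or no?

No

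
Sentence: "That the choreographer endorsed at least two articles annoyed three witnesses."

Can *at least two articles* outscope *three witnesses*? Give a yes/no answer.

No

The DP *at least two articles* is contained in the sentential subject *that the choreographer endorsed at least two articles*.
Clausal subjects are scope islands; QR from inside the subject into the matrix is barred.
The ordering *at least two articles* > *three witnesses* is therefore underivable.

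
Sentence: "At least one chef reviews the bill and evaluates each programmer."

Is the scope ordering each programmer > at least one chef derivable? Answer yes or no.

The target quantifier *each programmer* is part of one conjunct of the coordinate structure (*evaluates each programmer*).
A quantifier cannot raise out of one conjunct of a coordination across the whole coordinate structure — the CSC applies to QR.
So *each programmer* cannot raise high enough to outscope *at least one chef*; only the surface ordering *at least one chef* > *each programmer* is available.

No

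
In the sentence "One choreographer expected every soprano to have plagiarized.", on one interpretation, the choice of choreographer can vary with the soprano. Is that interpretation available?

Yes

The described interpretation is the *every soprano* > *one choreographer* scoping.
ECM infinitives lack a CP barrier, so *every soprano* can QR over the matrix subject *one choreographer*.
QR within a single clause is free, so the lower quantifier may take scope over the higher one.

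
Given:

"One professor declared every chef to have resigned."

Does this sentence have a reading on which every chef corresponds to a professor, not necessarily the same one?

This is the *every chef* > *one professor* reading.
*every chef* is an ECM subject; ECM complements are not islands, and the embedded quantifier may take matrix scope.
No island intervenes, so both surface and inverse scope are derivable.

Yes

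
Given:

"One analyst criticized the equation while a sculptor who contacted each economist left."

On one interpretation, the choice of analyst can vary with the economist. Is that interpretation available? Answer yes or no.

The paraphrase describes the scope ordering *each economist* > *one analyst*.
Structurally, *each economist* is inside the relative clause *who contacted each economist*, which is itself inside the adjunct *while a sculptor who contacted each economist left*.
Nested islands: the RC island is itself inside an adjunct island, so wide scope is doubly excluded.
The inverse ordering *each economist* > *one analyst* is therefore underivable.

No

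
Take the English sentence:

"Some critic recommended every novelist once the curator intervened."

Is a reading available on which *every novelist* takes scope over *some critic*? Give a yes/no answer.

Yes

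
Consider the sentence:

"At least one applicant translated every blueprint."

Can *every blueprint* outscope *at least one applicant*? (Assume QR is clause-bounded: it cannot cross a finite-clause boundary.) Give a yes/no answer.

Both DPs are arguments of the same predicate; there is no clause or island boundary between them.
Clause-internal QR can adjoin the lower DP above the subject, yielding the inverse reading.

Yes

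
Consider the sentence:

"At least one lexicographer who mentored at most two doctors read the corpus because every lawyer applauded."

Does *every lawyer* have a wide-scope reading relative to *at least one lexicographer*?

The DP *every lawyer* is contained in the adjunct clause *because every lawyer applauded*.
Adjuncts are opaque for quantifier raising; a quantifier in an adjunct stays inside it.
*every lawyer* > *at least one lexicographer* would require crossing that boundary, which is illicit.

No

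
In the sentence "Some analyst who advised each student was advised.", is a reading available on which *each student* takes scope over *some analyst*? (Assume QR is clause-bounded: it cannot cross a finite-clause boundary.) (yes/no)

No

The target quantifier *each student* is part of the relative clause *who advised each student*.
QR out of a relative clause is ruled out by the relative-clause island constraint.
So *each student* cannot raise high enough to outscope *some analyst*; only the surface ordering *some analyst* > *each student* is available.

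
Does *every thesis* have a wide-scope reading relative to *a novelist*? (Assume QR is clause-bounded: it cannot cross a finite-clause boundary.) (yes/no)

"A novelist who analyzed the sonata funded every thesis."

*every thesis* is a matrix argument; only *a novelist* is modified by the relative clause *who analyzed the sonata*, so the RC island is irrelevant to the target quantifier.
Clause-internal QR can adjoin the lower DP above the subject, yielding the inverse reading.

Yes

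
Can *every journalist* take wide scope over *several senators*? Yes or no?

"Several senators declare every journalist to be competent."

Yes

ECM infinitives lack a CP barrier, so *every journalist* can QR over the matrix subject *several senators*.
QR within a single clause is free, so the lower quantifier may take scope over the higher one.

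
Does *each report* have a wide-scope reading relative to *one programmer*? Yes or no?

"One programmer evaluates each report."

*each report* is the matrix object and *one programmer* the matrix subject; the two are clausemates.
QR within a single clause is free, so the lower quantifier may take scope over the higher one.

Yes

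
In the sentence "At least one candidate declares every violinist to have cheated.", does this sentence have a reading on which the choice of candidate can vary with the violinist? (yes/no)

Yes

The described interpretation is the *every violinist* > *at least one candidate* scoping.
This is an ECM construction: *every violinist* is the infinitival subject, Case-marked by the matrix verb, and the infinitive is transparent for QR.
Since no island is crossed, the inverse ordering is licensed alongside surface scope.
Both orderings are possible: *at least one candidate* > *every violinist* and *every violinist* > *at least one candidate*.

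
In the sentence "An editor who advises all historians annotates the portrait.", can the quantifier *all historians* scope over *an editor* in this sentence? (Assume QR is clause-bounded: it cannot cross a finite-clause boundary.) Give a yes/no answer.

*all historians* occurs within the relative clause *who advises all historians*.
Relative clauses are scope islands: a quantifier cannot QR out of a relative clause to take scope in the matrix clause.
There is no licit LF on which *all historians* c-commands *an editor*.
(Only the surface reading survives: one fixed editor with respect to all the relevant historians.)

No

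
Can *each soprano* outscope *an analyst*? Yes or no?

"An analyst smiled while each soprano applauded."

No

Structurally, *each soprano* is inside the adjunct clause *while each soprano applauded*.
Adverbial clauses are not L-marked, so they are barriers for QR — the quantifier cannot escape the adjunct.
*each soprano* is confined to the island and cannot take scope over *an analyst*.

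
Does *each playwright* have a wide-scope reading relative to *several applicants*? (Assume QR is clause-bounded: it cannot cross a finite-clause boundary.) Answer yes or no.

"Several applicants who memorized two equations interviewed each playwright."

Yes

*each playwright* is a matrix argument; only *several applicants* is modified by the relative clause *who memorized two equations*, so the RC island is irrelevant to the target quantifier.
Nothing blocks QR of the lower DP to a position above the higher one, so inverse scope is available.
The sentence is scopally ambiguous between *several applicants* > *each playwright* and *each playwright* > *several applicants*.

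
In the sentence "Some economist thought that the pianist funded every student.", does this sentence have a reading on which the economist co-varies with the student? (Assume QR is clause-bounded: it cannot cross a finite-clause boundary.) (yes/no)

No

The described interpretation is the *every student* > *some economist* scoping.
*every student* occurs within the finite complement clause *that the pianist funded every student*.
Finite CP is the ceiling for QR here, by assumption.
So the wide-scope reading for *every student* is blocked.
(Only the surface reading survives: one fixed economist with respect to all the relevant students.)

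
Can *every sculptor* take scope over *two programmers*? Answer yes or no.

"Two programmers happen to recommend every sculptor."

Infinitival complements of raising predicates do not block QR; *every sculptor* and *two programmers* are effectively clausemates.
With no island boundary between them, the object can take inverse scope over the subject via ordinary QR within the clause.

Yes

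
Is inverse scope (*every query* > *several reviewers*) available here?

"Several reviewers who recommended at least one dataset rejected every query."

The relative clause *who recommended at least one dataset* modifies *several reviewers*, but *every query* is not inside that relative clause — it is an argument of the matrix verb.
Nothing blocks QR of the lower DP to a position above the higher one, so inverse scope is available.

Yes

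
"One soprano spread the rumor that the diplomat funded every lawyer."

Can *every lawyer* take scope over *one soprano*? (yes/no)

The DP *every lawyer* is contained in the complex NP *the rumor that the diplomat funded every lawyer*.
The Complex NP Constraint bars QR out of the complement clause of a noun.
There is no licit LF on which *every lawyer* c-commands *one soprano*.

No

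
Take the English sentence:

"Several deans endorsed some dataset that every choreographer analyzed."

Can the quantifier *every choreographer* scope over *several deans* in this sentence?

*every choreographer* occurs within the relative clause *that every choreographer analyzed* modifying *some dataset*.
QR out of a relative clause is ruled out by the relative-clause island constraint.
So *every choreographer* cannot raise to a position above *several deans*.

No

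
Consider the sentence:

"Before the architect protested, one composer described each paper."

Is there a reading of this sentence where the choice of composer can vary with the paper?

That reading corresponds to *each paper* > *one composer*.
Although there is an adjunct clause, *each paper* is in the main clause, not inside the adjunct.
Nothing blocks QR of the lower DP to a position above the higher one, so inverse scope is available.

Yes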